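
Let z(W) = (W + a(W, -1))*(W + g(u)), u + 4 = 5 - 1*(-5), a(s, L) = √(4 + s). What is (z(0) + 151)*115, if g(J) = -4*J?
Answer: 11845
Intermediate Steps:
u = 6 (u = -4 + (5 - 1*(-5)) = -4 + (5 + 5) = -4 + 10 = 6)
z(W) = (-24 + W)*(W + √(4 + W)) (z(W) = (W + √(4 + W))*(W - 4*6) = (W + √(4 + W))*(W - 24) = (W + √(4 + W))*(-24 + W) = (-24 + W)*(W + √(4 + W)))
(z(0) + 151)*115 = ((0² - 24*0 - 24*√(4 + 0) + 0*√(4 + 0)) + 151)*115 = ((0 + 0 - 24*√4 + 0*√4) + 151)*115 = ((0 + 0 - 24*2 + 0*2) + 151)*115 = ((0 + 0 - 48 + 0) + 151)*115 = (-48 + 151)*115 = 103*115 = 11845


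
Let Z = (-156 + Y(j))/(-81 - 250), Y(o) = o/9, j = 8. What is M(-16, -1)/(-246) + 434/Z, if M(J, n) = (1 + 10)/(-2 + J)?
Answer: 1431228641/1545372 ≈ 926.14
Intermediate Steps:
Y(o) = o/9 (Y(o) = o*(⅑) = o/9)
Z = 1396/2979 (Z = (-156 + (⅑)*8)/(-81 - 250) = (-156 + 8/9)/(-331) = -1396/9*(-1/331) = 1396/2979 ≈ 0.46861)
M(J, n) = 11/(-2 + J)
M(-16, -1)/(-246) + 434/Z = (11/(-2 - 16))/(-246) + 434/(1396/2979) = (11/(-18))*(-1/246) + 434*(2979/1396) = (11*(-1/18))*(-1/246) + 646443/698 = -11/18*(-1/246) + 646443/698 = 11/4428 + 646443/698 = 1431228641/1545372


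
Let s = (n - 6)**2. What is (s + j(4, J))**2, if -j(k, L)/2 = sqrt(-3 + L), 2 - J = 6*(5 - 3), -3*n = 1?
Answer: 126109/81 - 1444*I*sqrt(13)/9 ≈ 1556.9 - 578.49*I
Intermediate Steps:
n = -1/3 (n = -1/3*1 = -1/3 ≈ -0.33333)
J = -10 (J = 2 - 6*(5 - 3) = 2 - 6*2 = 2 - 1*12 = 2 - 12 = -10)
s = 361/9 (s = (-1/3 - 6)**2 = (-19/3)**2 = 361/9 ≈ 40.111)
j(k, L) = -2*sqrt(-3 + L)
(s + j(4, J))**2 = (361/9 - 2*sqrt(-3 - 10))**2 = (361/9 - 2*I*sqrt(13))**2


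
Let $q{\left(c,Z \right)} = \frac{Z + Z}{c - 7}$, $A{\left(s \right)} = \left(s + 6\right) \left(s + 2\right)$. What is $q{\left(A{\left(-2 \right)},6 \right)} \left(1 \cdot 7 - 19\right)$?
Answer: $\frac{144}{7} \approx 20.571$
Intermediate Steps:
$A{\left(s \right)} = \left(2 + s\right) \left(6 + s\right)$ ($A{\left(s \right)} = \left(6 + s\right) \left(2 + s\right) = \left(2 + s\right) \left(6 + s\right)$)
$q{\left(c,Z \right)} = \frac{2 Z}{-7 + c}$
$q{\left(A{\left(-2 \right)},6 \right)} \left(1 \cdot 7 - 19\right) = 2 \cdot 6 \frac{1}{-7 + \left(12 + \left(-2\right)^{2} + 8 \left(-2\right)\right)} \left(1 \cdot 7 - 19\right) = 2 \cdot 6 \frac{1}{-7 + \left(12 + 4 - 16\right)} \left(7 - 19\right) = 2 \cdot 6 \frac{1}{-7 + 0} \left(-12\right) = 2 \cdot 6 \frac{1}{-7} \left(-12\right) = 2 \cdot 6 \left(- \frac{1}{7}\right) \left(-12\right) = \left(- \frac{12}{7}\right) \left(-12\right) = \frac{144}{7}$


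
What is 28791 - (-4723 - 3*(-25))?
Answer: 33439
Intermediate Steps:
28791 - (-4723 - 3*(-25)) = 28791 - (-4723 - 1*(-75)) = 28791 - (-4723 + 75) = 28791 - 1*(-4648) = 28791 + 4648 = 33439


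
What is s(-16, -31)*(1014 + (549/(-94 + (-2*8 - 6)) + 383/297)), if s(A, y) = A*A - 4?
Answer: 243709921/957 ≈ 2.5466e+5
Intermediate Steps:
s(A, y) = -4 + A² (s(A, y) = A² - 4 = -4 + A²)
s(-16, -31)*(1014 + (549/(-94 + (-2*8 - 6)) + 383/297)) = (-4 + (-16)²)*(1014 + (549/(-94 + (-2*8 - 6)) + 383/297)) = (-4 + 256)*(1014 + (549/(-94 + (-16 - 6)) + 383*(1/297))) = 252*(1014 + (549/(-94 - 22) + 383/297)) = 252*(1014 + (549/(-116) + 383/297)) = 252*(1014 + (549*(-1/116) + 383/297)) = 252*(1014 + (-549/116 + 383/297)) = 252*(1014 - 118625/34452) = 252*(34815703/34452) = 243709921/957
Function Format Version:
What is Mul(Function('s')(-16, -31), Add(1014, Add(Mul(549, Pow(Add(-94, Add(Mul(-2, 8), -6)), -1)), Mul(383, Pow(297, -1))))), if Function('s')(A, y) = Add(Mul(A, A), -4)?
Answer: Rational(243709921, 957) ≈ 2.5466e+5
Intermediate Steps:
Function('s')(A, y) = Add(-4, Pow(A, 2)) (Function('s')(A, y) = Add(Pow(A, 2), -4) = Add(-4, Pow(A, 2)))
Mul(Function('s')(-16, -31), Add(1014, Add(Mul(549, Pow(Add(-94, Add(Mul(-2, 8), -6)), -1)), Mul(383, Pow(297, -1))))) = Mul(Add(-4, Pow(-16, 2)), Add(1014, Add(Mul(549, Pow(Add(-94, Add(Mul(-2, 8), -6)), -1)), Mul(383, Pow(297, -1))))) = Mul(Add(-4, 256), Add(1014, Add(Mul(549, Pow(Add(-94, Add(-16, -6)), -1)), Mul(383, Rational(1, 297))))) = Mul(252, Add(1014, Add(Mul(549, Pow(Add(-94, -22), -1)), Rational(383, 297)))) = Mul(252, Add(1014, Add(Mul(549, Pow(-116, -1)), Rational(383, 297)))) = Mul(252, Add(1014, Add(Mul(549, Rational(-1, 116)), Rational(383, 297)))) = Mul(252, Add(1014, Add(Rational(-549, 116), Rational(383, 297)))) = Mul(252, Add(1014, Rational(-118625, 34452))) = Mul(252, Rational(34815703, 34452)) = Rational(243709921, 957)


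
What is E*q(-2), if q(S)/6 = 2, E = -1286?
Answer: -15432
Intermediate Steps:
q(S) = 12 (q(S) = 6*2 = 12)
E*q(-2) = -1286*12 = -15432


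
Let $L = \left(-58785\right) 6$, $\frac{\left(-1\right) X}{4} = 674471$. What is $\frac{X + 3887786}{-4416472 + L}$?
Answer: $- \frac{594951}{2384591} \approx -0.2495$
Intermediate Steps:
$X = -2697884$ ($X = \left(-4\right) 674471 = -2697884$)
$L = -352710$
$\frac{X + 3887786}{-4416472 + L} = \frac{-2697884 + 3887786}{-4416472 - 352710} = \frac{1189902}{-4769182} = 1189902 \left(- \frac{1}{4769182}\right) = - \frac{594951}{2384591}$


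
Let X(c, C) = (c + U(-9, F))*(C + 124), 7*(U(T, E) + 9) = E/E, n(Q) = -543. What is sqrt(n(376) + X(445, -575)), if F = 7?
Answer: 4*I*sqrt(604058)/7 ≈ 444.12*I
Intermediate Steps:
U(T, E) = -62/7 (U(T, E) = -9 + (E/E)/7 = -9 + (1/7)*1 = -9 + 1/7 = -62/7)
X(c, C) = (124 + C)*(-62/7 + c) (X(c, C) = (c - 62/7)*(C + 124) = (-62/7 + c)*(124 + C) = (124 + C)*(-62/7 + c))
sqrt(n(376) + X(445, -575)) = sqrt(-543 + (-7688/7 + 124*445 - 62/7*(-575) - 575*445)) = sqrt(-543 + (-7688/7 + 55180 + 35650/7 - 255875)) = sqrt(-543 - 1376903/7) = sqrt(-1380704/7) = 4*I*sqrt(604058)/7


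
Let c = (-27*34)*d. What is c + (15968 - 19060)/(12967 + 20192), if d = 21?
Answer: -639242294/33159 ≈ -19278.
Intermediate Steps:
c = -19278 (c = -27*34*21 = -918*21 = -19278)
c + (15968 - 19060)/(12967 + 20192) = -19278 + (15968 - 19060)/(12967 + 20192) = -19278 - 3092/33159 = -639242294/33159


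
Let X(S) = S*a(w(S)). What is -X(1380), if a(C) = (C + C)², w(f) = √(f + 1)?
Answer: -7623120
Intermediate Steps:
w(f) = √(1 + f)
a(C) = 4*C² (a(C) = (2*C)² = 4*C²)
X(S) = S*(4 + 4*S) (X(S) = S*(4*(√(1 + S))²) = S*(4*(1 + S)) = S*(4 + 4*S))
-X(1380) = -4*1380*(1 + 1380) = -4*1380*1381 = -1*7623120 = -7623120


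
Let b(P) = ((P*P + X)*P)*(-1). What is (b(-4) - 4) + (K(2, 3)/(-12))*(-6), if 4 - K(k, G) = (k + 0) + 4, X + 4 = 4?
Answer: 59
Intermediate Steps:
X = 0 (X = -4 + 4 = 0)
K(k, G) = -k (K(k, G) = 4 - ((k + 0) + 4) = 4 - (k + 4) = 4 - (4 + k) = 4 + (-4 - k) = -k)
b(P) = -P**3 (b(P) = ((P*P + 0)*P)*(-1) = ((P**2 + 0)*P)*(-1) = (P**2*P)*(-1) = P**3*(-1) = -P**3)
(b(-4) - 4) + (K(2, 3)/(-12))*(-6) = (-1*(-4)**3 - 4) + (-1*2/(-12))*(-6) = (-1*(-64) - 4) - 2*(-1/12)*(-6) = (64 - 4) + (1/6)*(-6) = 60 - 1 = 59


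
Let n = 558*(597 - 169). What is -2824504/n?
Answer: -353063/29853 ≈ -11.827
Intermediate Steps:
n = 238824 (n = 558*428 = 238824)
-2824504/n = -2824504/238824 = -2824504*1/238824 = -353063/29853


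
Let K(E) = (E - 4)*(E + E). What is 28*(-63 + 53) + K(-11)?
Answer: 50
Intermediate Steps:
K(E) = 2*E*(-4 + E) (K(E) = (-4 + E)*(2*E) = 2*E*(-4 + E))
28*(-63 + 53) + K(-11) = 28*(-63 + 53) + 2*(-11)*(-4 - 11) = 28*(-10) + 2*(-11)*(-15) = -280 + 330 = 50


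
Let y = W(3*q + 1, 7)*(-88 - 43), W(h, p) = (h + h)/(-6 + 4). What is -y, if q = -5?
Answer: 1834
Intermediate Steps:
W(h, p) = -h (W(h, p) = (2*h)/(-2) = (2*h)*(-1/2) = -h)
y = -1834 (y = (-(3*(-5) + 1))*(-88 - 43) = -(-15 + 1)*(-131) = -1*(-14)*(-131) = 14*(-131) = -1834)
-y = -1*(-1834) = 1834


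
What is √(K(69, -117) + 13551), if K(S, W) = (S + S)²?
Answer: √32595 ≈ 180.54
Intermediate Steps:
K(S, W) = 4*S² (K(S, W) = (2*S)² = 4*S²)
√(K(69, -117) + 13551) = √(4*69² + 13551) = √(4*4761 + 13551) = √(19044 + 13551) = √32595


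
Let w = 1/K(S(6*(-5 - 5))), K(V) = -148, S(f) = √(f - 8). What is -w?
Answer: 1/148 ≈ 0.0067568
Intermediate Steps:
S(f) = √(-8 + f)
w = -1/148 (w = 1/(-148) = -1/148 ≈ -0.0067568)
-w = -1*(-1/148) = 1/148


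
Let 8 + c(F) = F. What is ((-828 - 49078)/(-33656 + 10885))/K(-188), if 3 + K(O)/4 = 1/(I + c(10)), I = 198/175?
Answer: -6837122/33450599 ≈ -0.20439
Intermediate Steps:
I = 198/175 (I = 198*(1/175) = 198/175 ≈ 1.1314)
c(F) = -8 + F
K(O) = -1469/137 (K(O) = -12 + 4/(198/175 + (-8 + 10)) = -12 + 4/(198/175 + 2) = -12 + 4/(548/175) = -12 + 4*(175/548) = -12 + 175/137 = -1469/137)
((-828 - 49078)/(-33656 + 10885))/K(-188) = ((-828 - 49078)/(-33656 + 10885))/(-1469/137) = -49906/(-22771)*(-137/1469) = -49906*(-1/22771)*(-137/1469) = (49906/22771)*(-137/1469) = -6837122/33450599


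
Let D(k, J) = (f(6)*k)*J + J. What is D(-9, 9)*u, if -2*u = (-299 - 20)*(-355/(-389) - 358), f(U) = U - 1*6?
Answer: -398801997/778 ≈ -5.1260e+5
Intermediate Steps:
f(U) = -6 + U (f(U) = U - 6 = -6 + U)
D(k, J) = J (D(k, J) = ((-6 + 6)*k)*J + J = (0*k)*J + J = 0*J + J = 0 + J = J)
u = -44311333/778 (u = -(-299 - 20)*(-355/(-389) - 358)/2 = -(-319)*(-355*(-1/389) - 358)/2 = -(-319)*(355/389 - 358)/2 = -(-319)*(-138907)/(2*389) = -½*44311333/389 = -44311333/778 ≈ -56955.)
D(-9, 9)*u = 9*(-44311333/778) = -398801997/778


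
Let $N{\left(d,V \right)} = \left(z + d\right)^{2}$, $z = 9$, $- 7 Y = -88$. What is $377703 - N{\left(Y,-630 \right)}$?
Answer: $\frac{18484646}{49} \approx 3.7724 \cdot 10^{5}$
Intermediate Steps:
$Y = \frac{88}{7}$ ($Y = \left(- \frac{1}{7}\right) \left(-88\right) = \frac{88}{7} \approx 12.571$)
$N{\left(d,V \right)} = \left(9 + d\right)^{2}$
$377703 - N{\left(Y,-630 \right)} = 377703 - \left(9 + \frac{88}{7}\right)^{2} = 377703 - \left(\frac{151}{7}\right)^{2} = 377703 - \frac{22801}{49} = \frac{18484646}{49}$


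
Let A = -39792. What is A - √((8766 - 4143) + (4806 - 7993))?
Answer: -39792 - 2*√359 ≈ -39830.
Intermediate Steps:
A - √((8766 - 4143) + (4806 - 7993)) = -39792 - √((8766 - 4143) + (4806 - 7993)) = -39792 - √(4623 - 3187) = -39792 - √1436 = -39792 - 2*√359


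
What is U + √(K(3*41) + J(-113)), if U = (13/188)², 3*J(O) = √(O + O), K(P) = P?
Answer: 169/35344 + √(1107 + 3*I*√226)/3 ≈ 11.098 + 0.22587*I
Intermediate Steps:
J(O) = √2*√O/3 (J(O) = √(O + O)/3 = √(2*O)/3 = (√2*√O)/3 = √2*√O/3)
U = 169/35344 (U = (13*(1/188))² = (13/188)² = 169/35344 ≈ 0.0047816)
U + √(K(3*41) + J(-113)) = 169/35344 + √(3*41 + √2*√(-113)/3) = 169/35344 + √(123 + √2*(I*√113)/3) = 169/35344 + √(123 + I*√226/3)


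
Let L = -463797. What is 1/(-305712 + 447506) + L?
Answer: -65763631817/141794 ≈ -4.6380e+5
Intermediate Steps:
1/(-305712 + 447506) + L = 1/(-305712 + 447506) - 463797 = 1/141794 - 463797 = -65763631817/141794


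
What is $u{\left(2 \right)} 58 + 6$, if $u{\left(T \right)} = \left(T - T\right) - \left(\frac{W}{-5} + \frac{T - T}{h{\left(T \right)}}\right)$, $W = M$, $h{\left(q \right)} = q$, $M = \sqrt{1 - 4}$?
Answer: $6 + \frac{58 i \sqrt{3}}{5} \approx 6.0 + 20.092 i$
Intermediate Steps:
$M = i \sqrt{3}$ ($M = \sqrt{-3} = i \sqrt{3} \approx 1.732 i$)
$W = i \sqrt{3} \approx 1.732 i$
$u{\left(T \right)} = \frac{i \sqrt{3}}{5}$ ($u{\left(T \right)} = \left(T - T\right) - \left(\frac{i \sqrt{3}}{-5} + \frac{T - T}{T}\right) = 0 - \left(i \sqrt{3} \left(- \frac{1}{5}\right) + \frac{0}{T}\right) = 0 - \left(- \frac{i \sqrt{3}}{5} + 0\right) = 0 - - \frac{i \sqrt{3}}{5} = 0 + \frac{i \sqrt{3}}{5} = \frac{i \sqrt{3}}{5}$)
$u{\left(2 \right)} 58 + 6 = \frac{i \sqrt{3}}{5} \cdot 58 + 6 = \frac{58 i \sqrt{3}}{5} + 6 = 6 + \frac{58 i \sqrt{3}}{5}$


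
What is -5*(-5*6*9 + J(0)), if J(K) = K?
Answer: 1350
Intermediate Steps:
-5*(-5*6*9 + J(0)) = -5*(-5*6*9 + 0) = -5*(-1*30*9 + 0) = -5*(-30*9 + 0) = -5*(-270 + 0) = -5*(-270) = 1350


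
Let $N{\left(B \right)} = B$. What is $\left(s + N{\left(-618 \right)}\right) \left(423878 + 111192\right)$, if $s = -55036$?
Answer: $-29778785780$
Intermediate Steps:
$\left(s + N{\left(-618 \right)}\right) \left(423878 + 111192\right) = \left(-55036 - 618\right) \left(423878 + 111192\right) = \left(-55654\right) 535070 = -29778785780$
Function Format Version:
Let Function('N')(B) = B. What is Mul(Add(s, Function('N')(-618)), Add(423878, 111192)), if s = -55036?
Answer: -29778785780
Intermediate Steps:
Mul(Add(s, Function('N')(-618)), Add(423878, 111192)) = Mul(Add(-55036, -618), Add(423878, 111192)) = Mul(-55654, 535070) = -29778785780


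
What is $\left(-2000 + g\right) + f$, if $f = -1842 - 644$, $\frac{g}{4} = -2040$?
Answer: $-12646$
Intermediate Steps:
$g = -8160$ ($g = 4 \left(-2040\right) = -8160$)
$f = -2486$ ($f = -1842 - 644 = -2486$)
$\left(-2000 + g\right) + f = \left(-2000 - 8160\right) - 2486 = -10160 - 2486 = -12646$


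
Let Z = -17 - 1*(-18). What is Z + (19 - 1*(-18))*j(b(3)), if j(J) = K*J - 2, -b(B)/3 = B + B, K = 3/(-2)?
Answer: 926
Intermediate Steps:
Z = 1 (Z = -17 + 18 = 1)
K = -3/2 (K = 3*(-½) = -3/2 ≈ -1.5000)
b(B) = -6*B (b(B) = -3*(B + B) = -6*B)
j(J) = -2 - 3*J/2 (j(J) = -3*J/2 - 2 = -2 - 3*J/2)
Z + (19 - 1*(-18))*j(b(3)) = 1 + (19 - 1*(-18))*(-2 - (-9)*3) = 1 + (19 + 18)*(-2 - 3/2*(-18)) = 1 + 37*(-2 + 27) = 1 + 37*25 = 1 + 925 = 926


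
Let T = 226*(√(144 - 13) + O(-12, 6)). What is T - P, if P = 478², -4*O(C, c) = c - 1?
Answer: -457533/2 + 226*√131 ≈ -2.2618e+5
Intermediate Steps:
O(C, c) = ¼ - c/4 (O(C, c) = -(c - 1)/4 = -(-1 + c)/4 = ¼ - c/4)
P = 228484
T = -565/2 + 226*√131 (T = 226*(√(144 - 13) + (¼ - ¼*6)) = 226*(√131 + (¼ - 3/2)) = 226*(√131 - 5/4) = 226*(-5/4 + √131) = -565/2 + 226*√131 ≈ 2304.2)
T - P = (-565/2 + 226*√131) - 1*228484 = (-565/2 + 226*√131) - 228484 = -457533/2 + 226*√131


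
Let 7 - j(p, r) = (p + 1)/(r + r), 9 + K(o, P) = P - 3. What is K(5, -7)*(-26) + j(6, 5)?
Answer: 5003/10 ≈ 500.30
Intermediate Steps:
K(o, P) = -12 + P (K(o, P) = -9 + (P - 3) = -9 + (-3 + P) = -12 + P)
j(p, r) = 7 - (1 + p)/(2*r) (j(p, r) = 7 - (p + 1)/(r + r) = 7 - (1 + p)/(2*r))
K(5, -7)*(-26) + j(6, 5) = (-12 - 7)*(-26) + (½)*(-1 - 1*6 + 14*5)/5 = -19*(-26) + (½)*(⅕)*(-1 - 6 + 70) = 494 + (½)*(⅕)*63 = 494 + 63/10 = 5003/10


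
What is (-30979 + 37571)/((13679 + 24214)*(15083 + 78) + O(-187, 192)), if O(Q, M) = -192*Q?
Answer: 6592/574531677 ≈ 1.1474e-5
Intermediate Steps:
(-30979 + 37571)/((13679 + 24214)*(15083 + 78) + O(-187, 192)) = (-30979 + 37571)/((13679 + 24214)*(15083 + 78) - 192*(-187)) = 6592/(37893*15161 + 35904) = 6592/(574495773 + 35904) = 6592/574531677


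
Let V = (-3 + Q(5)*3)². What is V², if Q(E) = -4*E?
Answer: 15752961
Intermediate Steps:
V = 3969 (V = (-3 - 4*5*3)² = (-3 - 20*3)² = (-3 - 60)² = (-63)² = 3969)
V² = 3969² = 15752961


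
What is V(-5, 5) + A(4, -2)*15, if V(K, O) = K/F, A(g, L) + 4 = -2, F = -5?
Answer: -89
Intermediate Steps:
A(g, L) = -6 (A(g, L) = -4 - 2 = -6)
V(K, O) = -K/5 (V(K, O) = K/(-5) = K*(-1/5) = -K/5)
V(-5, 5) + A(4, -2)*15 = -1/5*(-5) - 6*15 = 1 - 90 = -89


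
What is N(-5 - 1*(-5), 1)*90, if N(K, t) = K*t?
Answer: 0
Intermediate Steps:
N(-5 - 1*(-5), 1)*90 = ((-5 - 1*(-5))*1)*90 = ((-5 + 5)*1)*90 = (0*1)*90 = 0*90 = 0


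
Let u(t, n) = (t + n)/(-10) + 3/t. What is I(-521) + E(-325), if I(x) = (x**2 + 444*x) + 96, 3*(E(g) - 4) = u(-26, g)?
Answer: 2614863/65 ≈ 40229.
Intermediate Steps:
u(t, n) = 3/t - n/10 - t/10 (u(t, n) = (n + t)*(-1/10) + 3/t = (-n/10 - t/10) + 3/t = 3/t - n/10 - t/10)
E(g) = 1883/390 - g/30 (E(g) = 4 + ((1/10)*(30 - 1*(-26)*(g - 26))/(-26))/3 = 4 + ((1/10)*(-1/26)*(30 - 1*(-26)*(-26 + g)))/3 = 4 + ((1/10)*(-1/26)*(30 + (-676 + 26*g)))/3 = 4 + ((1/10)*(-1/26)*(-646 + 26*g))/3 = 4 + (323/130 - g/10)/3 = 4 + (323/390 - g/30) = 1883/390 - g/30)
I(x) = 96 + x**2 + 444*x
I(-521) + E(-325) = (96 + (-521)**2 + 444*(-521)) + (1883/390 - 1/30*(-325)) = (96 + 271441 - 231324) + (1883/390 + 65/6) = 40213 + 1018/65 = 2614863/65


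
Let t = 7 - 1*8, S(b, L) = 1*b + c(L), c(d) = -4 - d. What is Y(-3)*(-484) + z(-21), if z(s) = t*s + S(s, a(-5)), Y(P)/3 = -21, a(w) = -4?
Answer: 30492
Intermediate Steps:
Y(P) = -63 (Y(P) = 3*(-21) = -63)
S(b, L) = -4 + b - L (S(b, L) = 1*b + (-4 - L) = b + (-4 - L) = -4 + b - L)
t = -1 (t = 7 - 8 = -1)
z(s) = 0 (z(s) = -s + (-4 + s - 1*(-4)) = -s + (-4 + s + 4) = -s + s = 0)
Y(-3)*(-484) + z(-21) = -63*(-484) + 0 = 30492 + 0 = 30492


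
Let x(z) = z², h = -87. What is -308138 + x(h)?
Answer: -300569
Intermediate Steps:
-308138 + x(h) = -308138 + (-87)² = -308138 + 7569 = -300569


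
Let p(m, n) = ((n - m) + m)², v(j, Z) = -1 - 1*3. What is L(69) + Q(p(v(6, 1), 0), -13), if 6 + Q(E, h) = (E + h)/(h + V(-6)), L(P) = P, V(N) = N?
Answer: 1210/19 ≈ 63.684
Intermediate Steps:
v(j, Z) = -4 (v(j, Z) = -1 - 3 = -4)
p(m, n) = n²
Q(E, h) = -6 + (E + h)/(-6 + h) (Q(E, h) = -6 + (E + h)/(h - 6) = -6 + (E + h)/(-6 + h))
L(69) + Q(p(v(6, 1), 0), -13) = 69 + (36 + 0² - 5*(-13))/(-6 - 13) = 69 + (36 + 0 + 65)/(-19) = 69 - 1/19*101 = 69 - 101/19 = 1210/19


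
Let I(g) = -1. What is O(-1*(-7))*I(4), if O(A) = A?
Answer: -7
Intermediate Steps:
O(-1*(-7))*I(4) = -1*(-7)*(-1) = 7*(-1) = -7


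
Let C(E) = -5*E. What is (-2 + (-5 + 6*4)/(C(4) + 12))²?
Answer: 1225/64 ≈ 19.141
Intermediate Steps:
(-2 + (-5 + 6*4)/(C(4) + 12))² = (-2 + (-5 + 6*4)/(-5*4 + 12))² = (-2 + (-5 + 24)/(-20 + 12))² = (-2 + 19/(-8))² = (-2 + 19*(-⅛))² = (-2 - 19/8)² = (-35/8)² = 1225/64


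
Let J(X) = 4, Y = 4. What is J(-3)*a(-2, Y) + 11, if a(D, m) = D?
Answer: 3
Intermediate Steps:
J(-3)*a(-2, Y) + 11 = 4*(-2) + 11 = -8 + 11 = 3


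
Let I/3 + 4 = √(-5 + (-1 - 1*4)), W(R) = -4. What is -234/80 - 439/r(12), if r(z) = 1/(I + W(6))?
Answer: 280843/40 - 1317*I*√10 ≈ 7021.1 - 4164.7*I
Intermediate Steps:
I = -12 + 3*I*√10 (I = -12 + 3*√(-5 + (-1 - 1*4)) = -12 + 3*√(-5 + (-1 - 4)) = -12 + 3*√(-5 - 5) = -12 + 3*√(-10) = -12 + 3*(I*√10) = -12 + 3*I*√10 ≈ -12.0 + 9.4868*I)
r(z) = 1/(-16 + 3*I*√10) (r(z) = 1/((-12 + 3*I*√10) - 4) = 1/(-16 + 3*I*√10))
-234/80 - 439/r(12) = -234/80 - 439/(-8/173 - 3*I*√10/346) = -234*1/80 - 439/(-8/173 - 3*I*√10/346) = -117/40 - 439/(-8/173 - 3*I*√10/346)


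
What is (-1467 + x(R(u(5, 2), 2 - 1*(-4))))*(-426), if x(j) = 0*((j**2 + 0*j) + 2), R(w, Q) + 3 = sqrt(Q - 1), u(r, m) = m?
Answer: 624942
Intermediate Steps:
R(w, Q) = -3 + sqrt(-1 + Q) (R(w, Q) = -3 + sqrt(Q - 1) = -3 + sqrt(-1 + Q))
x(j) = 0 (x(j) = 0*((j**2 + 0) + 2) = 0*(j**2 + 2) = 0*(2 + j**2) = 0)
(-1467 + x(R(u(5, 2), 2 - 1*(-4))))*(-426) = (-1467 + 0)*(-426) = -1467*(-426) = 624942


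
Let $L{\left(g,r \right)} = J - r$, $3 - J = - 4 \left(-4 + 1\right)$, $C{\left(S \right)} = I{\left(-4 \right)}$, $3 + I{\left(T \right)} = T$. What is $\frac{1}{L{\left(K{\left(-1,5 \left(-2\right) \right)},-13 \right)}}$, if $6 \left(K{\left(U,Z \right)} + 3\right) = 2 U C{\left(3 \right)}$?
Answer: $\frac{1}{4} \approx 0.25$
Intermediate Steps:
$I{\left(T \right)} = -3 + T$
$C{\left(S \right)} = -7$ ($C{\left(S \right)} = -3 - 4 = -7$)
$J = -9$ ($J = 3 - - 4 \left(-4 + 1\right) = 3 - \left(-4\right) \left(-3\right) = 3 - 12 = -9$)
$K{\left(U,Z \right)} = -3 - \frac{7 U}{3}$ ($K{\left(U,Z \right)} = -3 + \frac{2 U \left(-7\right)}{6} = -3 + \frac{\left(-14\right) U}{6} = -3 - \frac{7 U}{3}$)
$L{\left(g,r \right)} = -9 - r$
$\frac{1}{L{\left(K{\left(-1,5 \left(-2\right) \right)},-13 \right)}} = \frac{1}{-9 - -13} = \frac{1}{-9 + 13} = \frac{1}{4}$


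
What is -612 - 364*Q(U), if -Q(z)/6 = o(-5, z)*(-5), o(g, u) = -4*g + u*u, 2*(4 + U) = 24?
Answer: -917892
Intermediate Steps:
U = 8 (U = -4 + (1/2)*24 = -4 + 12 = 8)
o(g, u) = u**2 - 4*g (o(g, u) = -4*g + u**2 = u**2 - 4*g)
Q(z) = 600 + 30*z**2 (Q(z) = -6*(z**2 - 4*(-5))*(-5) = -6*(z**2 + 20)*(-5) = -6*(20 + z**2)*(-5) = -6*(-100 - 5*z**2) = 600 + 30*z**2)
-612 - 364*Q(U) = -612 - 364*(600 + 30*8**2) = -612 - 364*(600 + 30*64) = -612 - 364*(600 + 1920) = -612 - 364*2520 = -612 - 917280 = -917892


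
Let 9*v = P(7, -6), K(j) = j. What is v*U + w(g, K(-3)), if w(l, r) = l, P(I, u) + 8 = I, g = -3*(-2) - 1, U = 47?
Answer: -2/9 ≈ -0.22222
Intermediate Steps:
g = 5 (g = 6 - 1 = 5)
P(I, u) = -8 + I
v = -⅑ (v = (-8 + 7)/9 = (⅑)*(-1) = -⅑ ≈ -0.11111)
v*U + w(g, K(-3)) = -⅑*47 + 5 = -47/9 + 5 = -2/9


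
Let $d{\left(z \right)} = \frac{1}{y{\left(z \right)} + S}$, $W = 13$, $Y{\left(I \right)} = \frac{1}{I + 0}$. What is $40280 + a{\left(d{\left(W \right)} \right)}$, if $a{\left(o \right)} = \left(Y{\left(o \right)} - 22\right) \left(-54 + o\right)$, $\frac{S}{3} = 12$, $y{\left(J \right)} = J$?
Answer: $\frac{1902305}{49} \approx 38823.0$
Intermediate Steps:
$S = 36$ ($S = 3 \cdot 12 = 36$)
$Y{\left(I \right)} = \frac{1}{I}$
$d{\left(z \right)} = \frac{1}{36 + z}$ ($d{\left(z \right)} = \frac{1}{z + 36} = \frac{1}{36 + z}$)
$a{\left(o \right)} = \left(-54 + o\right) \left(-22 + \frac{1}{o}\right)$ ($a{\left(o \right)} = \left(\frac{1}{o} - 22\right) \left(-54 + o\right) = \left(-22 + \frac{1}{o}\right) \left(-54 + o\right) = \left(-54 + o\right) \left(-22 + \frac{1}{o}\right)$)
$40280 + a{\left(d{\left(W \right)} \right)} = 40280 - \left(-1189 + 2646 + \frac{22}{36 + 13}\right) = 40280 - \left(-1189 + 2646 + \frac{22}{49}\right) = 40280 - \left(- \frac{58239}{49} + 2646\right) = 40280 - \frac{71415}{49} = \frac{1902305}{49}$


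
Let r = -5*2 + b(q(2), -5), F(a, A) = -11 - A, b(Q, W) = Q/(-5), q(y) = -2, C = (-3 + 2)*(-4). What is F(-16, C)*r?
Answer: 144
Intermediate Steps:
C = 4 (C = -1*(-4) = 4)
b(Q, W) = -Q/5 (b(Q, W) = Q*(-⅕) = -Q/5)
r = -48/5 (r = -5*2 - ⅕*(-2) = -10 + ⅖ = -48/5 ≈ -9.6000)
F(-16, C)*r = (-11 - 1*4)*(-48/5) = (-11 - 4)*(-48/5) = -15*(-48/5) = 144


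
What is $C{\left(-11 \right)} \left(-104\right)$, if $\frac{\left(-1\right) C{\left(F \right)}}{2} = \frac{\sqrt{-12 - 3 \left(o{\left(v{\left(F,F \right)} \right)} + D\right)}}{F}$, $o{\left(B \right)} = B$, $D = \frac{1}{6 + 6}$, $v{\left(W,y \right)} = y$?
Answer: $- \frac{104 \sqrt{83}}{11} \approx -86.135$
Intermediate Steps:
$D = \frac{1}{12} \approx 0.083333$
$C{\left(F \right)} = - \frac{2 \sqrt{- \frac{49}{4} - 3 F}}{F}$ ($C{\left(F \right)} = - 2 \frac{\sqrt{-12 - 3 \left(F + \frac{1}{12}\right)}}{F} = - 2 \frac{\sqrt{-12 - 3 \left(\frac{1}{12} + F\right)}}{F} = - 2 \frac{\sqrt{-12 - \left(\frac{1}{4} + 3 F\right)}}{F} = - 2 \frac{\sqrt{- \frac{49}{4} - 3 F}}{F} = - \frac{2 \sqrt{- \frac{49}{4} - 3 F}}{F}$)
$C{\left(-11 \right)} \left(-104\right) = - \frac{\sqrt{-49 - -132}}{-11} \left(-104\right) = \left(-1\right) \left(- \frac{1}{11}\right) \sqrt{-49 + 132} \left(-104\right) = \left(-1\right) \left(- \frac{1}{11}\right) \sqrt{83} \left(-104\right) = \frac{\sqrt{83}}{11} \left(-104\right) = - \frac{104 \sqrt{83}}{11}$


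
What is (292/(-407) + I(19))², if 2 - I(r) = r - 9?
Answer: 12588304/165649 ≈ 75.994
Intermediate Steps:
I(r) = 11 - r (I(r) = 2 - (r - 9) = 2 - (-9 + r) = 2 + (9 - r) = 11 - r)
(292/(-407) + I(19))² = (292/(-407) + (11 - 1*19))² = (292*(-1/407) + (11 - 19))² = (-292/407 - 8)² = (-3548/407)² = 12588304/165649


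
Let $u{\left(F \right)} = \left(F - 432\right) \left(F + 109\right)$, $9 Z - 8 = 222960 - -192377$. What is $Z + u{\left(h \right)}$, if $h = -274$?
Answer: $\frac{1463755}{9} \approx 1.6264 \cdot 10^{5}$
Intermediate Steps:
$Z = \frac{415345}{9}$ ($Z = \frac{8}{9} + \frac{222960 - -192377}{9} = \frac{8}{9} + \frac{222960 + 192377}{9} = \frac{8}{9} + \frac{1}{9} \cdot 415337 = \frac{8}{9} + \frac{415337}{9} = \frac{415345}{9} \approx 46149.0$)
$u{\left(F \right)} = \left(-432 + F\right) \left(109 + F\right)$
$Z + u{\left(h \right)} = \frac{415345}{9} - \left(-41414 - 75076\right) = \frac{415345}{9} + \left(-47088 + 75076 + 88502\right) = \frac{415345}{9} + 116490 = \frac{1463755}{9}$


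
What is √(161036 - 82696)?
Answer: 2*√19585 ≈ 279.89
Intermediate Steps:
√(161036 - 82696) = √78340 = 2*√19585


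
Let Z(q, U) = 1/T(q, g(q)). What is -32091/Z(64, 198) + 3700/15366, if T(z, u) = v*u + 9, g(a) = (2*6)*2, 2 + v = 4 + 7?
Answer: -55474907575/7683 ≈ -7.2205e+6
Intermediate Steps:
v = 9 (v = -2 + (4 + 7) = -2 + 11 = 9)
g(a) = 24 (g(a) = 12*2 = 24)
T(z, u) = 9 + 9*u (T(z, u) = 9*u + 9 = 9 + 9*u)
Z(q, U) = 1/225 (Z(q, U) = 1/(9 + 9*24) = 1/(9 + 216) = 1/225)
-32091/Z(64, 198) + 3700/15366 = -32091/1/225 + 3700/15366 = -32091*225 + 3700*(1/15366) = -7220475 + 1850/7683 = -55474907575/7683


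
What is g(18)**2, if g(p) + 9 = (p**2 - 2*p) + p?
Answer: 88209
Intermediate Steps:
g(p) = -9 + p**2 - p (g(p) = -9 + ((p**2 - 2*p) + p) = -9 + (p**2 - p) = -9 + p**2 - p)
g(18)**2 = (-9 + 18**2 - 1*18)**2 = (-9 + 324 - 18)**2 = 297**2 = 88209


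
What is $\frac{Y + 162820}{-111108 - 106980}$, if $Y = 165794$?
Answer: $- \frac{4213}{2796} \approx -1.5068$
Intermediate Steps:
$\frac{Y + 162820}{-111108 - 106980} = \frac{165794 + 162820}{-111108 - 106980} = \frac{328614}{-218088} = 328614 \left(- \frac{1}{218088}\right) = - \frac{4213}{2796}$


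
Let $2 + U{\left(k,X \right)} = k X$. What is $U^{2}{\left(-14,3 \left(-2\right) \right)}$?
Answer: $6724$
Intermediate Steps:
$U{\left(k,X \right)} = -2 + X k$ ($U{\left(k,X \right)} = -2 + k X = -2 + X k$)
$U^{2}{\left(-14,3 \left(-2\right) \right)} = \left(-2 + 3 \left(-2\right) \left(-14\right)\right)^{2} = \left(-2 - -84\right)^{2} = \left(-2 + 84\right)^{2} = 82^{2} = 6724$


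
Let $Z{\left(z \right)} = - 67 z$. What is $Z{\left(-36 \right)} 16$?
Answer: $38592$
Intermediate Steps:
$Z{\left(-36 \right)} 16 = \left(-67\right) \left(-36\right) 16 = 2412 \cdot 16 = 38592$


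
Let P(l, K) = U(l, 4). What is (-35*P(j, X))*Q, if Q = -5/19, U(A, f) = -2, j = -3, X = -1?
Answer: -350/19 ≈ -18.421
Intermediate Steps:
P(l, K) = -2
Q = -5/19 (Q = -5*1/19 = -5/19 ≈ -0.26316)
(-35*P(j, X))*Q = -35*(-2)*(-5/19) = 70*(-5/19) = -350/19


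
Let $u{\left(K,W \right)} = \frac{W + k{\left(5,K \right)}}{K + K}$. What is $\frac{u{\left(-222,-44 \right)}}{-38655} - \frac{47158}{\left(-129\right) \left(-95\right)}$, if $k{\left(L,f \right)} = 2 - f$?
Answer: $- \frac{78885191}{20500035} \approx -3.8481$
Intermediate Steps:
$u{\left(K,W \right)} = \frac{2 + W - K}{2 K}$ ($u{\left(K,W \right)} = \frac{W - \left(-2 + K\right)}{K + K} = \frac{2 + W - K}{2 K}$)
$\frac{u{\left(-222,-44 \right)}}{-38655} - \frac{47158}{\left(-129\right) \left(-95\right)} = \frac{\frac{1}{2} \frac{1}{-222} \left(2 - 44 - -222\right)}{-38655} - \frac{47158}{\left(-129\right) \left(-95\right)} = \frac{1}{2} \left(- \frac{1}{222}\right) \left(2 - 44 + 222\right) \left(- \frac{1}{38655}\right) - \frac{47158}{12255} = \frac{1}{2} \left(- \frac{1}{222}\right) 180 \left(- \frac{1}{38655}\right) - \frac{2482}{645} = \left(- \frac{15}{37}\right) \left(- \frac{1}{38655}\right) - \frac{2482}{645} = \frac{1}{95349} - \frac{2482}{645} = - \frac{78885191}{20500035}$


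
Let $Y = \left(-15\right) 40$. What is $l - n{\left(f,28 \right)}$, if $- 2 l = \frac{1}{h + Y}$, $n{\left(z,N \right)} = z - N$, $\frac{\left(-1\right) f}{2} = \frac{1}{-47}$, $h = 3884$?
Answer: $\frac{8630305}{308696} \approx 27.957$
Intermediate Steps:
$Y = -600$
$f = \frac{2}{47}$ ($f = - \frac{2}{-47} = \left(-2\right) \left(- \frac{1}{47}\right) = \frac{2}{47} \approx 0.042553$)
$l = - \frac{1}{6568}$ ($l = - \frac{1}{2 \left(3884 - 600\right)} = - \frac{1}{2 \cdot 3284} = \left(- \frac{1}{2}\right) \frac{1}{3284} = - \frac{1}{6568} \approx -0.00015225$)
$l - n{\left(f,28 \right)} = - \frac{1}{6568} - \left(\frac{2}{47} - 28\right) = - \frac{1}{6568} - - \frac{1314}{47} = - \frac{1}{6568} + \frac{1314}{47} = \frac{8630305}{308696}$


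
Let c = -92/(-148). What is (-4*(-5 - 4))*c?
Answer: 828/37 ≈ 22.378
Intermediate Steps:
c = 23/37 (c = -92*(-1/148) = 23/37 ≈ 0.62162)
(-4*(-5 - 4))*c = -4*(-5 - 4)*(23/37) = -4*(-9)*(23/37) = 36*(23/37) = 828/37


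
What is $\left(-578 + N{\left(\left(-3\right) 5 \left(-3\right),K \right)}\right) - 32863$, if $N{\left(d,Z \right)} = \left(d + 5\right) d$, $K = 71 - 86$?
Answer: $-31191$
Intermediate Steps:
$K = -15$ ($K = 71 - 86 = -15$)
$N{\left(d,Z \right)} = d \left(5 + d\right)$ ($N{\left(d,Z \right)} = \left(5 + d\right) d = d \left(5 + d\right)$)
$\left(-578 + N{\left(\left(-3\right) 5 \left(-3\right),K \right)}\right) - 32863 = \left(-578 + \left(-3\right) 5 \left(-3\right) \left(5 + \left(-3\right) 5 \left(-3\right)\right)\right) - 32863 = \left(-578 + \left(-15\right) \left(-3\right) \left(5 - -45\right)\right) - 32863 = \left(-578 + 45 \left(5 + 45\right)\right) - 32863 = \left(-578 + 45 \cdot 50\right) - 32863 = \left(-578 + 2250\right) - 32863 = 1672 - 32863 = -31191$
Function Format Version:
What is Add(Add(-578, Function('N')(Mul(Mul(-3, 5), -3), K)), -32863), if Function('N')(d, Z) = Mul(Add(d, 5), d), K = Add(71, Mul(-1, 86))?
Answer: -31191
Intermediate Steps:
K = -15 (K = Add(71, -86) = -15)
Function('N')(d, Z) = Mul(d, Add(5, d)) (Function('N')(d, Z) = Mul(Add(5, d), d) = Mul(d, Add(5, d)))
Add(Add(-578, Function('N')(Mul(Mul(-3, 5), -3), K)), -32863) = Add(Add(-578, Mul(Mul(Mul(-3, 5), -3), Add(5, Mul(Mul(-3, 5), -3)))), -32863) = Add(Add(-578, Mul(Mul(-15, -3), Add(5, Mul(-15, -3)))), -32863) = Add(Add(-578, Mul(45, Add(5, 45))), -32863) = Add(Add(-578, Mul(45, 50)), -32863) = Add(Add(-578, 2250), -32863) = Add(1672, -32863) = -31191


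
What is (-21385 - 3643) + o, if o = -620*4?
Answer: -27508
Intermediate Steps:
o = -2480
(-21385 - 3643) + o = (-21385 - 3643) - 2480 = -25028 - 2480 = -27508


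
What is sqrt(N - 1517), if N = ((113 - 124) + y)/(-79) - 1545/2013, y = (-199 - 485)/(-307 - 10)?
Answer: I*sqrt(428539611377916049)/16803853 ≈ 38.957*I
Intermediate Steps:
y = 684/317 (y = -684/(-317) = -684*(-1/317) = 684/317 ≈ 2.1577)
N = -11016332/16803853 (N = ((113 - 124) + 684/317)/(-79) - 1545/2013 = (-11 + 684/317)*(-1/79) - 1545*1/2013 = -2803/317*(-1/79) - 515/671 = 2803/25043 - 515/671 = -11016332/16803853 ≈ -0.65558)
sqrt(N - 1517) = sqrt(-11016332/16803853 - 1517) = sqrt(-25502461333/16803853) = I*sqrt(428539611377916049)/16803853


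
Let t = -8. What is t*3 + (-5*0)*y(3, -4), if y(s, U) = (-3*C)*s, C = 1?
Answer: -24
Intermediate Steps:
y(s, U) = -3*s (y(s, U) = (-3*1)*s = -3*s)
t*3 + (-5*0)*y(3, -4) = -8*3 + (-5*0)*(-3*3) = -24 + 0*(-9) = -24 + 0 = -24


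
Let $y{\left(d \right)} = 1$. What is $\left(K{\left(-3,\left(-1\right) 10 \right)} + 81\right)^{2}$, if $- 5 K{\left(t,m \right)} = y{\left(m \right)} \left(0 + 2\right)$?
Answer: $\frac{162409}{25} \approx 6496.4$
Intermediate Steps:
$K{\left(t,m \right)} = - \frac{2}{5}$ ($K{\left(t,m \right)} = - \frac{1 \left(0 + 2\right)}{5} = - \frac{1 \cdot 2}{5} = \left(- \frac{1}{5}\right) 2 = - \frac{2}{5}$)
$\left(K{\left(-3,\left(-1\right) 10 \right)} + 81\right)^{2} = \left(- \frac{2}{5} + 81\right)^{2} = \left(\frac{403}{5}\right)^{2} = \frac{162409}{25}$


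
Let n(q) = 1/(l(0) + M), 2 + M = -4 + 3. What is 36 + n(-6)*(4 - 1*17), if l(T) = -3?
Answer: 229/6 ≈ 38.167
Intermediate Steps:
M = -3 (M = -2 + (-4 + 3) = -2 - 1 = -3)
n(q) = -⅙ (n(q) = 1/(-3 - 3) = 1/(-6) = -⅙)
36 + n(-6)*(4 - 1*17) = 36 - (4 - 1*17)/6 = 36 - (4 - 17)/6 = 36 - ⅙*(-13) = 36 + 13/6 = 229/6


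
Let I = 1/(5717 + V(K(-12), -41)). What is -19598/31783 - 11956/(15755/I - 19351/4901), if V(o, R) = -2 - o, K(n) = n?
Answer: -4334164083378540/7027407962099311 ≈ -0.61675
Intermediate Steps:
I = 1/5727 (I = 1/(5717 + (-2 - 1*(-12))) = 1/(5717 + (-2 + 12)) = 1/(5717 + 10) = 1/5727 ≈ 0.00017461)
-19598/31783 - 11956/(15755/I - 19351/4901) = -19598/31783 - 11956/(15755/(1/5727) - 19351/4901) = -19598*1/31783 - 11956/(15755*5727 - 19351*1/4901) = -19598/31783 - 11956/(90228885 - 19351/4901) = -19598/31783 - 11956/442211746034/4901 = -19598/31783 - 11956*4901/442211746034 = -19598/31783 - 29298178/221105873017 = -4334164083378540/7027407962099311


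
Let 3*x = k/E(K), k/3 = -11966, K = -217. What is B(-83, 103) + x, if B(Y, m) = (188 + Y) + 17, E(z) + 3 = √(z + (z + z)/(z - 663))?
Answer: 27900326/99223 + 23932*I*√10478930/99223 ≈ 281.19 + 780.77*I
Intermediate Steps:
E(z) = -3 + √(z + 2*z/(-663 + z)) (E(z) = -3 + √(z + (z + z)/(z - 663)) = -3 + √(z + (2*z)/(-663 + z)) = -3 + √(z + 2*z/(-663 + z)))
B(Y, m) = 205 + Y
k = -35898 (k = 3*(-11966) = -35898)
x = -11966/(-3 + I*√10478930/220) (x = (-35898/(-3 + √(-217*(-661 - 217)/(-663 - 217))))/3 = (-35898/(-3 + √(-217*(-878)/(-880))))/3 = (-35898/(-3 + √(-217*(-1/880)*(-878))))/3 = (-35898/(-3 + √(-95263/440)))/3 = (-35898/(-3 + I*√10478930/220))/3 = -11966/(-3 + I*√10478930/220) ≈ 159.19 + 780.77*I)
B(-83, 103) + x = (205 - 83) + (15795120/99223 + 23932*I*√10478930/99223) = 122 + (15795120/99223 + 23932*I*√10478930/99223) = 27900326/99223 + 23932*I*√10478930/99223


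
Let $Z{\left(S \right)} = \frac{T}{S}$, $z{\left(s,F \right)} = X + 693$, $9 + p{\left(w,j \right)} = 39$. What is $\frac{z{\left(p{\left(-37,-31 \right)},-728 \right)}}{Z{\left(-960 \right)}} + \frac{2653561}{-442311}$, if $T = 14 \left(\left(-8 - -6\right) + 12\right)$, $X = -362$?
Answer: $- \frac{115508395}{50757} \approx -2275.7$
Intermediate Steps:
$p{\left(w,j \right)} = 30$ ($p{\left(w,j \right)} = -9 + 39 = 30$)
$z{\left(s,F \right)} = 331$ ($z{\left(s,F \right)} = -362 + 693 = 331$)
$T = 140$ ($T = 14 \left(\left(-8 + 6\right) + 12\right) = 14 \left(-2 + 12\right) = 14 \cdot 10 = 140$)
$Z{\left(S \right)} = \frac{140}{S}$
$\frac{z{\left(p{\left(-37,-31 \right)},-728 \right)}}{Z{\left(-960 \right)}} + \frac{2653561}{-442311} = \frac{331}{140 \frac{1}{-960}} + \frac{2653561}{-442311} = \frac{331}{140 \left(- \frac{1}{960}\right)} + 2653561 \left(- \frac{1}{442311}\right) = \frac{331}{- \frac{7}{48}} - \frac{43501}{7251} = 331 \left(- \frac{48}{7}\right) - \frac{43501}{7251} = - \frac{15888}{7} - \frac{43501}{7251} = - \frac{115508395}{50757}$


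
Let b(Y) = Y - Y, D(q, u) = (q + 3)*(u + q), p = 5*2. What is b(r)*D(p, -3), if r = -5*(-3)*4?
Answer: 0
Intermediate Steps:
p = 10
D(q, u) = (3 + q)*(q + u)
r = 60 (r = 15*4 = 60)
b(Y) = 0
b(r)*D(p, -3) = 0*(10² + 3*10 + 3*(-3) + 10*(-3)) = 0*(100 + 30 - 9 - 30) = 0*91 = 0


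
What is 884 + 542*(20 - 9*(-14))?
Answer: 80016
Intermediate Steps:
884 + 542*(20 - 9*(-14)) = 884 + 542*(20 + 126) = 884 + 542*146 = 884 + 79132 = 80016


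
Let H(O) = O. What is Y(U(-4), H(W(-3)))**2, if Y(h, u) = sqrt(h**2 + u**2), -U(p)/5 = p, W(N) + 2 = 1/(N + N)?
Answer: 14569/36 ≈ 404.69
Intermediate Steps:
W(N) = -2 + 1/(2*N) (W(N) = -2 + 1/(N + N) = -2 + 1/(2*N))
U(p) = -5*p
Y(U(-4), H(W(-3)))**2 = (sqrt((-5*(-4))**2 + (-2 + (1/2)/(-3))**2))**2 = (sqrt(20**2 + (-2 + (1/2)*(-1/3))**2))**2 = (sqrt(400 + (-2 - 1/6)**2))**2 = (sqrt(400 + (-13/6)**2))**2 = (sqrt(400 + 169/36))**2 = (sqrt(14569/36))**2 = (sqrt(14569)/6)**2 = 14569/36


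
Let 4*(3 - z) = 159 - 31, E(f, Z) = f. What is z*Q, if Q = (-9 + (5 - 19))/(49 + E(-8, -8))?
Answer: 667/41 ≈ 16.268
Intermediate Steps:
z = -29 (z = 3 - (159 - 31)/4 = 3 - ¼*128 = 3 - 32 = -29)
Q = -23/41 (Q = (-9 + (5 - 19))/(49 - 8) = (-9 - 14)/41 = -23*1/41 = -23/41 ≈ -0.56098)
z*Q = -29*(-23/41) = 667/41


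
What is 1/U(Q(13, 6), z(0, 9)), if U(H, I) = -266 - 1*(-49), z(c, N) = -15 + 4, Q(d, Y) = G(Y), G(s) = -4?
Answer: -1/217 ≈ -0.0046083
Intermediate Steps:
Q(d, Y) = -4
z(c, N) = -11
U(H, I) = -217 (U(H, I) = -266 + 49 = -217)
1/U(Q(13, 6), z(0, 9)) = 1/(-217) = -1/217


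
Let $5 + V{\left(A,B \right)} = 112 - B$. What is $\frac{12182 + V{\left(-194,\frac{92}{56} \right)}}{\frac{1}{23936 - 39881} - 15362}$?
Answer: $- \frac{2742906735}{3429259274} \approx -0.79985$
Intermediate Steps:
$V{\left(A,B \right)} = 107 - B$ ($V{\left(A,B \right)} = -5 - \left(-112 + B\right) = 107 - B$)
$\frac{12182 + V{\left(-194,\frac{92}{56} \right)}}{\frac{1}{23936 - 39881} - 15362} = \frac{12182 + \left(107 - \frac{92}{56}\right)}{\frac{1}{23936 - 39881} - 15362} = \frac{12182 + \left(107 - 92 \cdot \frac{1}{56}\right)}{\frac{1}{-15945} - 15362} = \frac{12182 + \left(107 - \frac{23}{14}\right)}{- \frac{1}{15945} - 15362} = \frac{12182 + \left(107 - \frac{23}{14}\right)}{- \frac{244947091}{15945}} = \left(12182 + \frac{1475}{14}\right) \left(- \frac{15945}{244947091}\right) = \frac{172023}{14} \left(- \frac{15945}{244947091}\right) = - \frac{2742906735}{3429259274}$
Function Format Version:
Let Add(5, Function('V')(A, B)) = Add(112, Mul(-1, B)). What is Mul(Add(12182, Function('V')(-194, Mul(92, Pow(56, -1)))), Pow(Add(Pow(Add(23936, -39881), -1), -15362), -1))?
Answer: Rational(-2742906735, 3429259274) ≈ -0.79985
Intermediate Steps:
Function('V')(A, B) = Add(107, Mul(-1, B)) (Function('V')(A, B) = Add(-5, Add(112, Mul(-1, B))) = Add(107, Mul(-1, B)))
Mul(Add(12182, Function('V')(-194, Mul(92, Pow(56, -1)))), Pow(Add(Pow(Add(23936, -39881), -1), -15362), -1)) = Mul(Add(12182, Add(107, Mul(-1, Mul(92, Pow(56, -1))))), Pow(Add(Pow(Add(23936, -39881), -1), -15362), -1)) = Mul(Add(12182, Add(107, Mul(-1, Mul(92, Rational(1, 56))))), Pow(Add(Pow(-15945, -1), -15362), -1)) = Mul(Add(12182, Add(107, Mul(-1, Rational(23, 14)))), Pow(Add(Rational(-1, 15945), -15362), -1)) = Mul(Add(12182, Add(107, Rational(-23, 14))), Pow(Rational(-244947091, 15945), -1)) = Mul(Add(12182, Rational(1475, 14)), Rational(-15945, 244947091)) = Mul(Rational(172023, 14), Rational(-15945, 244947091)) = Rational(-2742906735, 3429259274)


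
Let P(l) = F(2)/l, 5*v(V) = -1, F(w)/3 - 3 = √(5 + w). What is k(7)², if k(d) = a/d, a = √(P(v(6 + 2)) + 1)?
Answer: -44/49 - 15*√7/49 ≈ -1.7079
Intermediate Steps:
F(w) = 9 + 3*√(5 + w)
v(V) = -⅕ (v(V) = (⅕)*(-1) = -⅕)
P(l) = (9 + 3*√7)/l (P(l) = (9 + 3*√(5 + 2))/l = (9 + 3*√7)/l)
a = √(-44 - 15*√7) (a = √(3*(3 + √7)/(-⅕) + 1) = √(3*(-5)*(3 + √7) + 1) = √((-45 - 15*√7) + 1) = √(-44 - 15*√7) ≈ 9.148*I)
k(d) = √(-44 - 15*√7)/d
k(7)² = (√(-44 - 15*√7)/7)² = -44/49 - 15*√7/49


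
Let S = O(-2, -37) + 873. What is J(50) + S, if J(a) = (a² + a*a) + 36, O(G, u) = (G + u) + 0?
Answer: 5870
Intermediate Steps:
O(G, u) = G + u
J(a) = 36 + 2*a² (J(a) = (a² + a²) + 36 = 2*a² + 36 = 36 + 2*a²)
S = 834 (S = (-2 - 37) + 873 = -39 + 873 = 834)
J(50) + S = (36 + 2*50²) + 834 = (36 + 2*2500) + 834 = (36 + 5000) + 834 = 5036 + 834 = 5870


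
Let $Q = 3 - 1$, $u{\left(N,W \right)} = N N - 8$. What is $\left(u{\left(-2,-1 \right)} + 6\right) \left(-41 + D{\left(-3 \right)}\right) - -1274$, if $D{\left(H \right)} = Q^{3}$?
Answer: $1208$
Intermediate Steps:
$u{\left(N,W \right)} = -8 + N^{2}$ ($u{\left(N,W \right)} = N^{2} - 8 = -8 + N^{2}$)
$Q = 2$
$D{\left(H \right)} = 8$ ($D{\left(H \right)} = 2^{3} = 8$)
$\left(u{\left(-2,-1 \right)} + 6\right) \left(-41 + D{\left(-3 \right)}\right) - -1274 = \left(\left(-8 + \left(-2\right)^{2}\right) + 6\right) \left(-41 + 8\right) - -1274 = \left(\left(-8 + 4\right) + 6\right) \left(-33\right) + 1274 = \left(-4 + 6\right) \left(-33\right) + 1274 = 2 \left(-33\right) + 1274 = -66 + 1274 = 1208$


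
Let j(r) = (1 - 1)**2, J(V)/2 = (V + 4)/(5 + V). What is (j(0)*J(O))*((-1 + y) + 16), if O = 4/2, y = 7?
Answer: 0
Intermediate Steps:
O = 2 (O = 4*(1/2) = 2)
J(V) = 2*(4 + V)/(5 + V) (J(V) = 2*((V + 4)/(5 + V)) = 2*((4 + V)/(5 + V)) = 2*(4 + V)/(5 + V))
j(r) = 0 (j(r) = 0**2 = 0)
(j(0)*J(O))*((-1 + y) + 16) = (0*(2*(4 + 2)/(5 + 2)))*((-1 + 7) + 16) = (0*(2*6/7))*(6 + 16) = (0*(2*(1/7)*6))*22 = (0*(12/7))*22 = 0*22 = 0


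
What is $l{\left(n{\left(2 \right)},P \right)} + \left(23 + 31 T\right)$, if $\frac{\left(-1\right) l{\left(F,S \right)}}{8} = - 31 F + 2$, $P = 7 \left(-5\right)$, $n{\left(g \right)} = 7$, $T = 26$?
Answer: $2549$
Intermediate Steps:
$P = -35$
$l{\left(F,S \right)} = -16 + 248 F$ ($l{\left(F,S \right)} = - 8 \left(- 31 F + 2\right) = - 8 \left(2 - 31 F\right) = -16 + 248 F$)
$l{\left(n{\left(2 \right)},P \right)} + \left(23 + 31 T\right) = \left(-16 + 248 \cdot 7\right) + \left(23 + 31 \cdot 26\right) = \left(-16 + 1736\right) + \left(23 + 806\right) = 1720 + 829 = 2549$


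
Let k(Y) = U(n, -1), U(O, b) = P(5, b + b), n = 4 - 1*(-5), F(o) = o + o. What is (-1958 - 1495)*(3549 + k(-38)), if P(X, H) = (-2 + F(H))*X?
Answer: -12151107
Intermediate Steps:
F(o) = 2*o
n = 9 (n = 4 + 5 = 9)
P(X, H) = X*(-2 + 2*H) (P(X, H) = (-2 + 2*H)*X = X*(-2 + 2*H))
U(O, b) = -10 + 20*b (U(O, b) = 2*5*(-1 + (b + b)) = 2*5*(-1 + 2*b) = -10 + 20*b)
k(Y) = -30 (k(Y) = -10 + 20*(-1) = -10 - 20 = -30)
(-1958 - 1495)*(3549 + k(-38)) = (-1958 - 1495)*(3549 - 30) = -3453*3519 = -12151107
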